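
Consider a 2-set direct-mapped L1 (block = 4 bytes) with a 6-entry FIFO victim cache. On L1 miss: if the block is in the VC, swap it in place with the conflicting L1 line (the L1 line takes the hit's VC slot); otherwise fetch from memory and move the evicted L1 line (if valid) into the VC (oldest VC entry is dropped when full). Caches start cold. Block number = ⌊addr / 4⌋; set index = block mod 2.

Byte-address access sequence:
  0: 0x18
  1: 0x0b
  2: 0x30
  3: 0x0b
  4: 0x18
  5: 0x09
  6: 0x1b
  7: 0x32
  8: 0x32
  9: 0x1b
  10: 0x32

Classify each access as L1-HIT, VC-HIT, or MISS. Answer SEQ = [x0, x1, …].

SEQ = [MISS, MISS, MISS, VC-HIT, VC-HIT, VC-HIT, VC-HIT, VC-HIT, L1-HIT, VC-HIT, VC-HIT]

0: 0x18 (blk 6, set 0) → MISS  vc=[]
1: 0xb (blk 2, set 0) → MISS  vc=[6]
2: 0x30 (blk 12, set 0) → MISS  vc=[6, 2]
3: 0xb (blk 2, set 0) → VC-HIT  vc=[6, 12]
4: 0x18 (blk 6, set 0) → VC-HIT  vc=[2, 12]
5: 0x9 (blk 2, set 0) → VC-HIT  vc=[6, 12]
6: 0x1b (blk 6, set 0) → VC-HIT  vc=[2, 12]
7: 0x32 (blk 12, set 0) → VC-HIT  vc=[2, 6]
8: 0x32 (blk 12, set 0) → L1-HIT  vc=[2, 6]
9: 0x1b (blk 6, set 0) → VC-HIT  vc=[2, 12]
10: 0x32 (blk 12, set 0) → VC-HIT  vc=[2, 6]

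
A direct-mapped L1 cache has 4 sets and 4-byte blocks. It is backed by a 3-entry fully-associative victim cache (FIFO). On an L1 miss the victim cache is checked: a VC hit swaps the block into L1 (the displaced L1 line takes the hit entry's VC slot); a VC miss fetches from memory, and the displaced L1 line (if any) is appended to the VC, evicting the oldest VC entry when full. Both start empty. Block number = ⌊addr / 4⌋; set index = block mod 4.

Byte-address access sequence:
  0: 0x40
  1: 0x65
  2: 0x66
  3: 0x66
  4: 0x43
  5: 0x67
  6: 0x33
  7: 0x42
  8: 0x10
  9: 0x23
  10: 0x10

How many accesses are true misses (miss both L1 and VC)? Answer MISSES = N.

0: 0x40 (blk 16, set 0) → MISS  vc=[]
1: 0x65 (blk 25, set 1) → MISS  vc=[]
2: 0x66 (blk 25, set 1) → L1-HIT  vc=[]
3: 0x66 (blk 25, set 1) → L1-HIT  vc=[]
4: 0x43 (blk 16, set 0) → L1-HIT  vc=[]
5: 0x67 (blk 25, set 1) → L1-HIT  vc=[]
6: 0x33 (blk 12, set 0) → MISS  vc=[16]
7: 0x42 (blk 16, set 0) → VC-HIT  vc=[12]
8: 0x10 (blk 4, set 0) → MISS  vc=[12, 16]
9: 0x23 (blk 8, set 0) → MISS  vc=[12, 16, 4]
10: 0x10 (blk 4, set 0) → VC-HIT  vc=[12, 16, 8]

MISSES = 5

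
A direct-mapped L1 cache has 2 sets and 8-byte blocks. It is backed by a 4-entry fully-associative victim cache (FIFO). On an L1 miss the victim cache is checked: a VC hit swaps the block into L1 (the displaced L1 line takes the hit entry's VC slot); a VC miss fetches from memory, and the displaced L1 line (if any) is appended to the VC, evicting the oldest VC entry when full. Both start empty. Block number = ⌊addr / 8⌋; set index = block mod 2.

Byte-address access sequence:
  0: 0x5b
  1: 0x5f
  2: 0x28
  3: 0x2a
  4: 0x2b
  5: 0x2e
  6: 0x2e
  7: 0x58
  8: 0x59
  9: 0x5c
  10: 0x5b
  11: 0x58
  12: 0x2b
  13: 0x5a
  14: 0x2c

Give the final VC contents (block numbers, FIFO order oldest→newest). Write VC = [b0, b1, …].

  [0] addr=0x5b blk=11 s=1: MISS | VC []
  [1] addr=0x5f blk=11 s=1: L1-HIT | VC []
  [2] addr=0x28 blk=5 s=1: MISS | VC [11]
  [3] addr=0x2a blk=5 s=1: L1-HIT | VC [11]
  [4] addr=0x2b blk=5 s=1: L1-HIT | VC [11]
  [5] addr=0x2e blk=5 s=1: L1-HIT | VC [11]
  [6] addr=0x2e blk=5 s=1: L1-HIT | VC [11]
  [7] addr=0x58 blk=11 s=1: VC-HIT | VC [5]
  [8] addr=0x59 blk=11 s=1: L1-HIT | VC [5]
  [9] addr=0x5c blk=11 s=1: L1-HIT | VC [5]
  [10] addr=0x5b blk=11 s=1: L1-HIT | VC [5]
  [11] addr=0x58 blk=11 s=1: L1-HIT | VC [5]
  [12] addr=0x2b blk=5 s=1: VC-HIT | VC [11]
  [13] addr=0x5a blk=11 s=1: VC-HIT | VC [5]
  [14] addr=0x2c blk=5 s=1: VC-HIT | VC [11]

VC = [11]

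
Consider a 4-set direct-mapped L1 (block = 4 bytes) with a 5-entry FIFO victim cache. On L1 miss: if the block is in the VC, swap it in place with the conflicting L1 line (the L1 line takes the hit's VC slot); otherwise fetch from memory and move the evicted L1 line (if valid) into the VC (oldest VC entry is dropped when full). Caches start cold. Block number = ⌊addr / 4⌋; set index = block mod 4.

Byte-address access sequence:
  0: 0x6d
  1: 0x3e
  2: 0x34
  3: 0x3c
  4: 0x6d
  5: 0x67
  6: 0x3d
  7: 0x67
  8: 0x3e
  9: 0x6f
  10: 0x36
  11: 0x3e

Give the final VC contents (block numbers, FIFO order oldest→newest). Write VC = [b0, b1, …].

#0 0x6d→b27/s3 MISS; vc=[]
#1 0x3e→b15/s3 MISS; vc=[27]
#2 0x34→b13/s1 MISS; vc=[27]
#3 0x3c→b15/s3 L1-HIT; vc=[27]
#4 0x6d→b27/s3 VC-HIT; vc=[15]
#5 0x67→b25/s1 MISS; vc=[15,13]
#6 0x3d→b15/s3 VC-HIT; vc=[27,13]
#7 0x67→b25/s1 L1-HIT; vc=[27,13]
#8 0x3e→b15/s3 L1-HIT; vc=[27,13]
#9 0x6f→b27/s3 VC-HIT; vc=[15,13]
#10 0x36→b13/s1 VC-HIT; vc=[15,25]
#11 0x3e→b15/s3 VC-HIT; vc=[27,25]

VC = [27, 25]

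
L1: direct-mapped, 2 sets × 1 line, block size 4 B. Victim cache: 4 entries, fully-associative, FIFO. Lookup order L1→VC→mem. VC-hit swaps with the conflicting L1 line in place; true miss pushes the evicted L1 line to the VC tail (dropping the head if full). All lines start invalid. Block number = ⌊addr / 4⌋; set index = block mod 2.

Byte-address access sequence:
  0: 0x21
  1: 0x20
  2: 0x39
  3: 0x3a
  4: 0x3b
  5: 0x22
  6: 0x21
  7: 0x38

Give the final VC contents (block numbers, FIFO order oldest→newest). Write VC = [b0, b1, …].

VC = [8]

#0 0x21→b8/s0 MISS; vc=[]
#1 0x20→b8/s0 L1-HIT; vc=[]
#2 0x39→b14/s0 MISS; vc=[8]
#3 0x3a→b14/s0 L1-HIT; vc=[8]
#4 0x3b→b14/s0 L1-HIT; vc=[8]
#5 0x22→b8/s0 VC-HIT; vc=[14]
#6 0x21→b8/s0 L1-HIT; vc=[14]
#7 0x38→b14/s0 VC-HIT; vc=[8]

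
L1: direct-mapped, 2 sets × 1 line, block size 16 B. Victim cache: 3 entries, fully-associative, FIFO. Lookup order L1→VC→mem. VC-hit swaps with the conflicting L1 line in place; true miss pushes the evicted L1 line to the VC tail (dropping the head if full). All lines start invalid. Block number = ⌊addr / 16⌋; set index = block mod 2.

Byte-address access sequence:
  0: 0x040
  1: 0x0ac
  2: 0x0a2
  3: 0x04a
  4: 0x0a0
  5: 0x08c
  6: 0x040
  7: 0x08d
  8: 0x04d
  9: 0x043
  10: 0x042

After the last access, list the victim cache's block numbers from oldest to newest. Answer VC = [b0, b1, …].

#0 0x40→b4/s0 MISS; vc=[]
#1 0xac→b10/s0 MISS; vc=[4]
#2 0xa2→b10/s0 L1-HIT; vc=[4]
#3 0x4a→b4/s0 VC-HIT; vc=[10]
#4 0xa0→b10/s0 VC-HIT; vc=[4]
#5 0x8c→b8/s0 MISS; vc=[4,10]
#6 0x40→b4/s0 VC-HIT; vc=[8,10]
#7 0x8d→b8/s0 VC-HIT; vc=[4,10]
#8 0x4d→b4/s0 VC-HIT; vc=[8,10]
#9 0x43→b4/s0 L1-HIT; vc=[8,10]
#10 0x42→b4/s0 L1-HIT; vc=[8,10]

VC = [8, 10]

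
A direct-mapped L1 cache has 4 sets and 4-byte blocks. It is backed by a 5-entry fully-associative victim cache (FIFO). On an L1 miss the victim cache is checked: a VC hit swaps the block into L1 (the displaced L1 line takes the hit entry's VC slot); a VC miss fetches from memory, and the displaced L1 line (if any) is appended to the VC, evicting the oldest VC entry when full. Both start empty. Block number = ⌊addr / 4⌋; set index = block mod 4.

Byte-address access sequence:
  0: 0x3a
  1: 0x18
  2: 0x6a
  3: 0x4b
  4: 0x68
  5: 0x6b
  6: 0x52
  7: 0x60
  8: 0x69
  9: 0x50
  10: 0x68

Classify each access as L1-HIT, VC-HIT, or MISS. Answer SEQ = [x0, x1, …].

0: 0x3a (blk 14, set 2) → MISS  vc=[]
1: 0x18 (blk 6, set 2) → MISS  vc=[14]
2: 0x6a (blk 26, set 2) → MISS  vc=[14, 6]
3: 0x4b (blk 18, set 2) → MISS  vc=[14, 6, 26]
4: 0x68 (blk 26, set 2) → VC-HIT  vc=[14, 6, 18]
5: 0x6b (blk 26, set 2) → L1-HIT  vc=[14, 6, 18]
6: 0x52 (blk 20, set 0) → MISS  vc=[14, 6, 18]
7: 0x60 (blk 24, set 0) → MISS  vc=[14, 6, 18, 20]
8: 0x69 (blk 26, set 2) → L1-HIT  vc=[14, 6, 18, 20]
9: 0x50 (blk 20, set 0) → VC-HIT  vc=[14, 6, 18, 24]
10: 0x68 (blk 26, set 2) → L1-HIT  vc=[14, 6, 18, 24]

SEQ = [MISS, MISS, MISS, MISS, VC-HIT, L1-HIT, MISS, MISS, L1-HIT, VC-HIT, L1-HIT]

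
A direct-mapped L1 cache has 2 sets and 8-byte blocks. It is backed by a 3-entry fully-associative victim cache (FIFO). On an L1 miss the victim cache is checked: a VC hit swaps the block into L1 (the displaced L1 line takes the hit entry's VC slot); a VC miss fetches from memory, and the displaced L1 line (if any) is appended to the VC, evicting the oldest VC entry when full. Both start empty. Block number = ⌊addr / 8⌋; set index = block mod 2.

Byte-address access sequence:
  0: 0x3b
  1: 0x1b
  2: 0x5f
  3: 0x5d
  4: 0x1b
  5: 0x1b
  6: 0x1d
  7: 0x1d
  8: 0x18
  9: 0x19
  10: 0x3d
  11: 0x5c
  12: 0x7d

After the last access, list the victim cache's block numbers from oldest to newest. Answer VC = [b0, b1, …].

VC = [3, 7, 11]

0: 0x3b (blk 7, set 1) → MISS  vc=[]
1: 0x1b (blk 3, set 1) → MISS  vc=[7]
2: 0x5f (blk 11, set 1) → MISS  vc=[7, 3]
3: 0x5d (blk 11, set 1) → L1-HIT  vc=[7, 3]
4: 0x1b (blk 3, set 1) → VC-HIT  vc=[7, 11]
5: 0x1b (blk 3, set 1) → L1-HIT  vc=[7, 11]
6: 0x1d (blk 3, set 1) → L1-HIT  vc=[7, 11]
7: 0x1d (blk 3, set 1) → L1-HIT  vc=[7, 11]
8: 0x18 (blk 3, set 1) → L1-HIT  vc=[7, 11]
9: 0x19 (blk 3, set 1) → L1-HIT  vc=[7, 11]
10: 0x3d (blk 7, set 1) → VC-HIT  vc=[3, 11]
11: 0x5c (blk 11, set 1) → VC-HIT  vc=[3, 7]
12: 0x7d (blk 15, set 1) → MISS  vc=[3, 7, 11]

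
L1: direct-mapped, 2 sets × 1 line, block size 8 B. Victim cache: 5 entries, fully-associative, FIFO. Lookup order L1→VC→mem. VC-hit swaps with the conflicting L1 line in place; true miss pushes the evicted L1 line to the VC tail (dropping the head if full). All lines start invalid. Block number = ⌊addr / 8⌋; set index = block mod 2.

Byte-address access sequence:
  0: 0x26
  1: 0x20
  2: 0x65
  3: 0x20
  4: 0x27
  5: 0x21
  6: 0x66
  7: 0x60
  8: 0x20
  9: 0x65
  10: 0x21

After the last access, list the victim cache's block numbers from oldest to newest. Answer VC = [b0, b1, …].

  [0] addr=0x26 blk=4 s=0: MISS | VC []
  [1] addr=0x20 blk=4 s=0: L1-HIT | VC []
  [2] addr=0x65 blk=12 s=0: MISS | VC [4]
  [3] addr=0x20 blk=4 s=0: VC-HIT | VC [12]
  [4] addr=0x27 blk=4 s=0: L1-HIT | VC [12]
  [5] addr=0x21 blk=4 s=0: L1-HIT | VC [12]
  [6] addr=0x66 blk=12 s=0: VC-HIT | VC [4]
  [7] addr=0x60 blk=12 s=0: L1-HIT | VC [4]
  [8] addr=0x20 blk=4 s=0: VC-HIT | VC [12]
  [9] addr=0x65 blk=12 s=0: VC-HIT | VC [4]
  [10] addr=0x21 blk=4 s=0: VC-HIT | VC [12]

VC = [12]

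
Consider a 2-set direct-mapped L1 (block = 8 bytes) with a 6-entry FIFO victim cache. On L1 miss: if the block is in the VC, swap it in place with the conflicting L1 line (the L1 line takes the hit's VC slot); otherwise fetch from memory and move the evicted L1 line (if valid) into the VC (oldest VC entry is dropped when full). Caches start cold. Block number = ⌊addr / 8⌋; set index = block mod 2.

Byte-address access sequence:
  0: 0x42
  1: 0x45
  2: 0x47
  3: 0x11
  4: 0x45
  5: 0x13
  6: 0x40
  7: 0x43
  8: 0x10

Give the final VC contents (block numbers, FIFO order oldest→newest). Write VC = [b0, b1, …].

#0 0x42→b8/s0 MISS; vc=[]
#1 0x45→b8/s0 L1-HIT; vc=[]
#2 0x47→b8/s0 L1-HIT; vc=[]
#3 0x11→b2/s0 MISS; vc=[8]
#4 0x45→b8/s0 VC-HIT; vc=[2]
#5 0x13→b2/s0 VC-HIT; vc=[8]
#6 0x40→b8/s0 VC-HIT; vc=[2]
#7 0x43→b8/s0 L1-HIT; vc=[2]
#8 0x10→b2/s0 VC-HIT; vc=[8]

VC = [8]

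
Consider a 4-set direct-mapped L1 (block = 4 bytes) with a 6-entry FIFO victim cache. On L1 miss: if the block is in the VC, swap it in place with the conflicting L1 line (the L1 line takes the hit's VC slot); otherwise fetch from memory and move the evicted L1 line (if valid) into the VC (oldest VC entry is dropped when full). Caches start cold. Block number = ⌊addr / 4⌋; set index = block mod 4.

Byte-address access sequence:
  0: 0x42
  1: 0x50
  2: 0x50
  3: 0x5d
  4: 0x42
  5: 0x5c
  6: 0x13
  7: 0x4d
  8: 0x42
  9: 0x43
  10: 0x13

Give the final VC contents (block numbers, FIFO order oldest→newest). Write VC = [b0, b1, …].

VC = [20, 16, 23]

  [0] addr=0x42 blk=16 s=0: MISS | VC []
  [1] addr=0x50 blk=20 s=0: MISS | VC [16]
  [2] addr=0x50 blk=20 s=0: L1-HIT | VC [16]
  [3] addr=0x5d blk=23 s=3: MISS | VC [16]
  [4] addr=0x42 blk=16 s=0: VC-HIT | VC [20]
  [5] addr=0x5c blk=23 s=3: L1-HIT | VC [20]
  [6] addr=0x13 blk=4 s=0: MISS | VC [20, 16]
  [7] addr=0x4d blk=19 s=3: MISS | VC [20, 16, 23]
  [8] addr=0x42 blk=16 s=0: VC-HIT | VC [20, 4, 23]
  [9] addr=0x43 blk=16 s=0: L1-HIT | VC [20, 4, 23]
  [10] addr=0x13 blk=4 s=0: VC-HIT | VC [20, 16, 23]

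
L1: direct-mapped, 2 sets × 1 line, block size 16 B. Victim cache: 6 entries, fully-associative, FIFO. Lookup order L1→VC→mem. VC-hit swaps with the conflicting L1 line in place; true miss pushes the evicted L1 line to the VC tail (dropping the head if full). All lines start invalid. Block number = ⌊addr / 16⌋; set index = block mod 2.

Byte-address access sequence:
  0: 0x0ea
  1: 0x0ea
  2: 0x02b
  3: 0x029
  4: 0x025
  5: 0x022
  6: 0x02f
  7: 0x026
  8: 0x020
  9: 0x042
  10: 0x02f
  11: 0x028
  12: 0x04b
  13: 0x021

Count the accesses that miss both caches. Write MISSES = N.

MISSES = 3

  [0] addr=0xea blk=14 s=0: MISS | VC []
  [1] addr=0xea blk=14 s=0: L1-HIT | VC []
  [2] addr=0x2b blk=2 s=0: MISS | VC [14]
  [3] addr=0x29 blk=2 s=0: L1-HIT | VC [14]
  [4] addr=0x25 blk=2 s=0: L1-HIT | VC [14]
  [5] addr=0x22 blk=2 s=0: L1-HIT | VC [14]
  [6] addr=0x2f blk=2 s=0: L1-HIT | VC [14]
  [7] addr=0x26 blk=2 s=0: L1-HIT | VC [14]
  [8] addr=0x20 blk=2 s=0: L1-HIT | VC [14]
  [9] addr=0x42 blk=4 s=0: MISS | VC [14, 2]
  [10] addr=0x2f blk=2 s=0: VC-HIT | VC [14, 4]
  [11] addr=0x28 blk=2 s=0: L1-HIT | VC [14, 4]
  [12] addr=0x4b blk=4 s=0: VC-HIT | VC [14, 2]
  [13] addr=0x21 blk=2 s=0: VC-HIT | VC [14, 4]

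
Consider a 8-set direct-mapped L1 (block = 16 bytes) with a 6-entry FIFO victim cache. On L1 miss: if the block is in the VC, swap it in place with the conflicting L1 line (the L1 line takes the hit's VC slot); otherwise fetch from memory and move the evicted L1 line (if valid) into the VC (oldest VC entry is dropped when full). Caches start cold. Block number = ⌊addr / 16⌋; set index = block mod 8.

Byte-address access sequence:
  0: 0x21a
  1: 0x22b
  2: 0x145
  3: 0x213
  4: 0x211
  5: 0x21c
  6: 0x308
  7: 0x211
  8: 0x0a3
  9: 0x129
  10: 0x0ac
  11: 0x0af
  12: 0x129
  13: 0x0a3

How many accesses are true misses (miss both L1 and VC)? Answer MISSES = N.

0: 0x21a (blk 33, set 1) → MISS  vc=[]
1: 0x22b (blk 34, set 2) → MISS  vc=[]
2: 0x145 (blk 20, set 4) → MISS  vc=[]
3: 0x213 (blk 33, set 1) → L1-HIT  vc=[]
4: 0x211 (blk 33, set 1) → L1-HIT  vc=[]
5: 0x21c (blk 33, set 1) → L1-HIT  vc=[]
6: 0x308 (blk 48, set 0) → MISS  vc=[]
7: 0x211 (blk 33, set 1) → L1-HIT  vc=[]
8: 0xa3 (blk 10, set 2) → MISS  vc=[34]
9: 0x129 (blk 18, set 2) → MISS  vc=[34, 10]
10: 0xac (blk 10, set 2) → VC-HIT  vc=[34, 18]
11: 0xaf (blk 10, set 2) → L1-HIT  vc=[34, 18]
12: 0x129 (blk 18, set 2) → VC-HIT  vc=[34, 10]
13: 0xa3 (blk 10, set 2) → VC-HIT  vc=[34, 18]

MISSES = 6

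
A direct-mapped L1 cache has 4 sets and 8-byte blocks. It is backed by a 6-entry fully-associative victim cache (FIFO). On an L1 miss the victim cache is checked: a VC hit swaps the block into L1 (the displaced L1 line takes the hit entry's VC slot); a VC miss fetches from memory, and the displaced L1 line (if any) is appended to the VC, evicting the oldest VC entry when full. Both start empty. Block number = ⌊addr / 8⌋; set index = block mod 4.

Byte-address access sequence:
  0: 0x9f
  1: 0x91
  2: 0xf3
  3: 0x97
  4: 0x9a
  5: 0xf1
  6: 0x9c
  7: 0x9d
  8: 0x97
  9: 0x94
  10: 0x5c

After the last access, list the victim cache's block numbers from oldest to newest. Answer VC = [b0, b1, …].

0: 0x9f (blk 19, set 3) → MISS  vc=[]
1: 0x91 (blk 18, set 2) → MISS  vc=[]
2: 0xf3 (blk 30, set 2) → MISS  vc=[18]
3: 0x97 (blk 18, set 2) → VC-HIT  vc=[30]
4: 0x9a (blk 19, set 3) → L1-HIT  vc=[30]
5: 0xf1 (blk 30, set 2) → VC-HIT  vc=[18]
6: 0x9c (blk 19, set 3) → L1-HIT  vc=[18]
7: 0x9d (blk 19, set 3) → L1-HIT  vc=[18]
8: 0x97 (blk 18, set 2) → VC-HIT  vc=[30]
9: 0x94 (blk 18, set 2) → L1-HIT  vc=[30]
10: 0x5c (blk 11, set 3) → MISS  vc=[30, 19]

VC = [30, 19]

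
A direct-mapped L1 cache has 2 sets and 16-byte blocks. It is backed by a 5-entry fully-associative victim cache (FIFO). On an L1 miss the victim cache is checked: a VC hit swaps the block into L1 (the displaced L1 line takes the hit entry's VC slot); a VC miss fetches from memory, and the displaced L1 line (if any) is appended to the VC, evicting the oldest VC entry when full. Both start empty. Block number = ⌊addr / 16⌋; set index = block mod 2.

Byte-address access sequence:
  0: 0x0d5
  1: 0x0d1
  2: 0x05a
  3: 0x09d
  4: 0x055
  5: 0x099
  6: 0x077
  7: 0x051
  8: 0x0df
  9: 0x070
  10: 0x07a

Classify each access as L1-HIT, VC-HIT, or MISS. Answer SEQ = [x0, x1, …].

#0 0xd5→b13/s1 MISS; vc=[]
#1 0xd1→b13/s1 L1-HIT; vc=[]
#2 0x5a→b5/s1 MISS; vc=[13]
#3 0x9d→b9/s1 MISS; vc=[13,5]
#4 0x55→b5/s1 VC-HIT; vc=[13,9]
#5 0x99→b9/s1 VC-HIT; vc=[13,5]
#6 0x77→b7/s1 MISS; vc=[13,5,9]
#7 0x51→b5/s1 VC-HIT; vc=[13,7,9]
#8 0xdf→b13/s1 VC-HIT; vc=[5,7,9]
#9 0x70→b7/s1 VC-HIT; vc=[5,13,9]
#10 0x7a→b7/s1 L1-HIT; vc=[5,13,9]

SEQ = [MISS, L1-HIT, MISS, MISS, VC-HIT, VC-HIT, MISS, VC-HIT, VC-HIT, VC-HIT, L1-HIT]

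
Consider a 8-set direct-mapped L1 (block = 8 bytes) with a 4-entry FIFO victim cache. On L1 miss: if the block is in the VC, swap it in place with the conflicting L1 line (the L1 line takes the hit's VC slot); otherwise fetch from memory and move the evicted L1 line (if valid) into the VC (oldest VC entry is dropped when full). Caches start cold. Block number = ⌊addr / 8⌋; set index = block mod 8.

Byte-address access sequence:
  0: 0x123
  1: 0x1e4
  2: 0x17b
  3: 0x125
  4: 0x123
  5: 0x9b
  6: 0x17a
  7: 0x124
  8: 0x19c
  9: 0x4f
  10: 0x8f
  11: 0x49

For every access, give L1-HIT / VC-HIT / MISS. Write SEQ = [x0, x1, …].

SEQ = [MISS, MISS, MISS, VC-HIT, L1-HIT, MISS, L1-HIT, L1-HIT, MISS, MISS, MISS, VC-HIT]

0: 0x123 (blk 36, set 4) → MISS  vc=[]
1: 0x1e4 (blk 60, set 4) → MISS  vc=[36]
2: 0x17b (blk 47, set 7) → MISS  vc=[36]
3: 0x125 (blk 36, set 4) → VC-HIT  vc=[60]
4: 0x123 (blk 36, set 4) → L1-HIT  vc=[60]
5: 0x9b (blk 19, set 3) → MISS  vc=[60]
6: 0x17a (blk 47, set 7) → L1-HIT  vc=[60]
7: 0x124 (blk 36, set 4) → L1-HIT  vc=[60]
8: 0x19c (blk 51, set 3) → MISS  vc=[60, 19]
9: 0x4f (blk 9, set 1) → MISS  vc=[60, 19]
10: 0x8f (blk 17, set 1) → MISS  vc=[60, 19, 9]
11: 0x49 (blk 9, set 1) → VC-HIT  vc=[60, 19, 17]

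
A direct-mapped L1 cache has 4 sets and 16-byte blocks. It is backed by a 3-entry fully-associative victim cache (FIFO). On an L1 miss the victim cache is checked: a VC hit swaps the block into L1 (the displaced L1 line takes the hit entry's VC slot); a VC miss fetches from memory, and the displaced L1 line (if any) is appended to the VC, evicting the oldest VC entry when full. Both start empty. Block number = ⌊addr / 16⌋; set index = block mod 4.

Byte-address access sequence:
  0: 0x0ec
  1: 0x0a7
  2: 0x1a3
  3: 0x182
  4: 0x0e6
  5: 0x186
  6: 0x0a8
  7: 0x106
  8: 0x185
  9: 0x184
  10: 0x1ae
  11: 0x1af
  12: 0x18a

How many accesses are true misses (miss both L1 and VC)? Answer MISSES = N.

#0 0xec→b14/s2 MISS; vc=[]
#1 0xa7→b10/s2 MISS; vc=[14]
#2 0x1a3→b26/s2 MISS; vc=[14,10]
#3 0x182→b24/s0 MISS; vc=[14,10]
#4 0xe6→b14/s2 VC-HIT; vc=[26,10]
#5 0x186→b24/s0 L1-HIT; vc=[26,10]
#6 0xa8→b10/s2 VC-HIT; vc=[26,14]
#7 0x106→b16/s0 MISS; vc=[26,14,24]
#8 0x185→b24/s0 VC-HIT; vc=[26,14,16]
#9 0x184→b24/s0 L1-HIT; vc=[26,14,16]
#10 0x1ae→b26/s2 VC-HIT; vc=[10,14,16]
#11 0x1af→b26/s2 L1-HIT; vc=[10,14,16]
#12 0x18a→b24/s0 L1-HIT; vc=[10,14,16]

MISSES = 5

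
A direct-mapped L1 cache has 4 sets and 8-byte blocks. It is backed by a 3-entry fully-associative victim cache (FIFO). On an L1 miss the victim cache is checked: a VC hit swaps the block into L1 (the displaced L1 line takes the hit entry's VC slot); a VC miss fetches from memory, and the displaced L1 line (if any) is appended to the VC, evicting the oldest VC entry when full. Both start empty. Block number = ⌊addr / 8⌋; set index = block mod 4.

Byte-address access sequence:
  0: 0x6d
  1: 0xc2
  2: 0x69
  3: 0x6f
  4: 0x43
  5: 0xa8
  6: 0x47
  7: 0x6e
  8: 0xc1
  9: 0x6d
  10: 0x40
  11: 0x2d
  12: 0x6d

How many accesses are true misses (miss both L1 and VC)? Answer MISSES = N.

MISSES = 5

0: 0x6d (blk 13, set 1) → MISS  vc=[]
1: 0xc2 (blk 24, set 0) → MISS  vc=[]
2: 0x69 (blk 13, set 1) → L1-HIT  vc=[]
3: 0x6f (blk 13, set 1) → L1-HIT  vc=[]
4: 0x43 (blk 8, set 0) → MISS  vc=[24]
5: 0xa8 (blk 21, set 1) → MISS  vc=[24, 13]
6: 0x47 (blk 8, set 0) → L1-HIT  vc=[24, 13]
7: 0x6e (blk 13, set 1) → VC-HIT  vc=[24, 21]
8: 0xc1 (blk 24, set 0) → VC-HIT  vc=[8, 21]
9: 0x6d (blk 13, set 1) → L1-HIT  vc=[8, 21]
10: 0x40 (blk 8, set 0) → VC-HIT  vc=[24, 21]
11: 0x2d (blk 5, set 1) → MISS  vc=[24, 21, 13]
12: 0x6d (blk 13, set 1) → VC-HIT  vc=[24, 21, 5]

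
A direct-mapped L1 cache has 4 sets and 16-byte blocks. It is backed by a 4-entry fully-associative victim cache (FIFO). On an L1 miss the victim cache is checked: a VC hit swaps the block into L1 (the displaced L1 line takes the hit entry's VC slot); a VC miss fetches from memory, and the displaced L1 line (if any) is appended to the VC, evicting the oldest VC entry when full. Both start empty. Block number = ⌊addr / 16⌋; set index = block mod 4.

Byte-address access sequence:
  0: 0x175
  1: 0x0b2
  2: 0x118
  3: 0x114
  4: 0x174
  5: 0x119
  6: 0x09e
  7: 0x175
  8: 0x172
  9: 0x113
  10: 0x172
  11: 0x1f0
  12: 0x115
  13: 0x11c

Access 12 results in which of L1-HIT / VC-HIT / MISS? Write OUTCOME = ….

OUTCOME = L1-HIT

  [0] addr=0x175 blk=23 s=3: MISS | VC []
  [1] addr=0xb2 blk=11 s=3: MISS | VC [23]
  [2] addr=0x118 blk=17 s=1: MISS | VC [23]
  [3] addr=0x114 blk=17 s=1: L1-HIT | VC [23]
  [4] addr=0x174 blk=23 s=3: VC-HIT | VC [11]
  [5] addr=0x119 blk=17 s=1: L1-HIT | VC [11]
  [6] addr=0x9e blk=9 s=1: MISS | VC [11, 17]
  [7] addr=0x175 blk=23 s=3: L1-HIT | VC [11, 17]
  [8] addr=0x172 blk=23 s=3: L1-HIT | VC [11, 17]
  [9] addr=0x113 blk=17 s=1: VC-HIT | VC [11, 9]
  [10] addr=0x172 blk=23 s=3: L1-HIT | VC [11, 9]
  [11] addr=0x1f0 blk=31 s=3: MISS | VC [11, 9, 23]
  [12] addr=0x115 blk=17 s=1: L1-HIT | VC [11, 9, 23]
  [13] addr=0x11c blk=17 s=1: L1-HIT | VC [11, 9, 23]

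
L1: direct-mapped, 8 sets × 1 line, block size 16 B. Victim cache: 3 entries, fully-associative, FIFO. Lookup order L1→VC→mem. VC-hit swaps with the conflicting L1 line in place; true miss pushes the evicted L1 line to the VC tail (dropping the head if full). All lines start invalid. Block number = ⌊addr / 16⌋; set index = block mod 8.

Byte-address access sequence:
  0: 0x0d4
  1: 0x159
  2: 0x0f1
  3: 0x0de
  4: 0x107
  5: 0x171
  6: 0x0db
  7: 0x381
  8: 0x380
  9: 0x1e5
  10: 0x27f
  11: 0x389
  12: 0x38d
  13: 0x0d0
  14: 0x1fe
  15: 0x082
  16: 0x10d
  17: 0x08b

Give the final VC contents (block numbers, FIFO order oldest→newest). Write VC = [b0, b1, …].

0: 0xd4 (blk 13, set 5) → MISS  vc=[]
1: 0x159 (blk 21, set 5) → MISS  vc=[13]
2: 0xf1 (blk 15, set 7) → MISS  vc=[13]
3: 0xde (blk 13, set 5) → VC-HIT  vc=[21]
4: 0x107 (blk 16, set 0) → MISS  vc=[21]
5: 0x171 (blk 23, set 7) → MISS  vc=[21, 15]
6: 0xdb (blk 13, set 5) → L1-HIT  vc=[21, 15]
7: 0x381 (blk 56, set 0) → MISS  vc=[21, 15, 16]
8: 0x380 (blk 56, set 0) → L1-HIT  vc=[21, 15, 16]
9: 0x1e5 (blk 30, set 6) → MISS  vc=[21, 15, 16]
10: 0x27f (blk 39, set 7) → MISS  vc=[15, 16, 23]
11: 0x389 (blk 56, set 0) → L1-HIT  vc=[15, 16, 23]
12: 0x38d (blk 56, set 0) → L1-HIT  vc=[15, 16, 23]
13: 0xd0 (blk 13, set 5) → L1-HIT  vc=[15, 16, 23]
14: 0x1fe (blk 31, set 7) → MISS  vc=[16, 23, 39]
15: 0x82 (blk 8, set 0) → MISS  vc=[23, 39, 56]
16: 0x10d (blk 16, set 0) → MISS  vc=[39, 56, 8]
17: 0x8b (blk 8, set 0) → VC-HIT  vc=[39, 56, 16]

VC = [39, 56, 16]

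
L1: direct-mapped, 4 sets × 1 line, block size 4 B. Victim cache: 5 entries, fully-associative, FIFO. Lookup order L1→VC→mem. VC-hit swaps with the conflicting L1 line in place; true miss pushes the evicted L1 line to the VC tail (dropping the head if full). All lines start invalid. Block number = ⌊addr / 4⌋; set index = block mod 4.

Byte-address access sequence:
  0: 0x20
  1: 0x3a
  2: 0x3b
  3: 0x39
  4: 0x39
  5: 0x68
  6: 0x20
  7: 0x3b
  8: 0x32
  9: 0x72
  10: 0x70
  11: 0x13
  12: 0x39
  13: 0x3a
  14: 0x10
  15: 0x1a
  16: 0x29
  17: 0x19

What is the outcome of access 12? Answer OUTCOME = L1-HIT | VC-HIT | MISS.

  [0] addr=0x20 blk=8 s=0: MISS | VC []
  [1] addr=0x3a blk=14 s=2: MISS | VC []
  [2] addr=0x3b blk=14 s=2: L1-HIT | VC []
  [3] addr=0x39 blk=14 s=2: L1-HIT | VC []
  [4] addr=0x39 blk=14 s=2: L1-HIT | VC []
  [5] addr=0x68 blk=26 s=2: MISS | VC [14]
  [6] addr=0x20 blk=8 s=0: L1-HIT | VC [14]
  [7] addr=0x3b blk=14 s=2: VC-HIT | VC [26]
  [8] addr=0x32 blk=12 s=0: MISS | VC [26, 8]
  [9] addr=0x72 blk=28 s=0: MISS | VC [26, 8, 12]
  [10] addr=0x70 blk=28 s=0: L1-HIT | VC [26, 8, 12]
  [11] addr=0x13 blk=4 s=0: MISS | VC [26, 8, 12, 28]
  [12] addr=0x39 blk=14 s=2: L1-HIT | VC [26, 8, 12, 28]
  [13] addr=0x3a blk=14 s=2: L1-HIT | VC [26, 8, 12, 28]
  [14] addr=0x10 blk=4 s=0: L1-HIT | VC [26, 8, 12, 28]
  [15] addr=0x1a blk=6 s=2: MISS | VC [26, 8, 12, 28, 14]
  [16] addr=0x29 blk=10 s=2: MISS | VC [8, 12, 28, 14, 6]
  [17] addr=0x19 blk=6 s=2: VC-HIT | VC [8, 12, 28, 14, 10]

OUTCOME = L1-HIT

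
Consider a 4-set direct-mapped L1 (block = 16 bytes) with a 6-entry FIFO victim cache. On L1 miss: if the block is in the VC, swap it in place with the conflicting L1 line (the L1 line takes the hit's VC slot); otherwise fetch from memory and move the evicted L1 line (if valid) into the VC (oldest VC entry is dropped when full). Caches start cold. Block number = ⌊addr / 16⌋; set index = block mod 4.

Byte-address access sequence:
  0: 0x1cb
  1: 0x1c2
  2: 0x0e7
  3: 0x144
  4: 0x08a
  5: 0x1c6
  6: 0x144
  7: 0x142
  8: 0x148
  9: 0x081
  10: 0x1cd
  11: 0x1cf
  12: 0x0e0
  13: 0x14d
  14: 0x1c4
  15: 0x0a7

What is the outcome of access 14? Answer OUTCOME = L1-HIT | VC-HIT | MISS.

  [0] addr=0x1cb blk=28 s=0: MISS | VC []
  [1] addr=0x1c2 blk=28 s=0: L1-HIT | VC []
  [2] addr=0xe7 blk=14 s=2: MISS | VC []
  [3] addr=0x144 blk=20 s=0: MISS | VC [28]
  [4] addr=0x8a blk=8 s=0: MISS | VC [28, 20]
  [5] addr=0x1c6 blk=28 s=0: VC-HIT | VC [8, 20]
  [6] addr=0x144 blk=20 s=0: VC-HIT | VC [8, 28]
  [7] addr=0x142 blk=20 s=0: L1-HIT | VC [8, 28]
  [8] addr=0x148 blk=20 s=0: L1-HIT | VC [8, 28]
  [9] addr=0x81 blk=8 s=0: VC-HIT | VC [20, 28]
  [10] addr=0x1cd blk=28 s=0: VC-HIT | VC [20, 8]
  [11] addr=0x1cf blk=28 s=0: L1-HIT | VC [20, 8]
  [12] addr=0xe0 blk=14 s=2: L1-HIT | VC [20, 8]
  [13] addr=0x14d blk=20 s=0: VC-HIT | VC [28, 8]
  [14] addr=0x1c4 blk=28 s=0: VC-HIT | VC [20, 8]
  [15] addr=0xa7 blk=10 s=2: MISS | VC [20, 8, 14]

OUTCOME = VC-HIT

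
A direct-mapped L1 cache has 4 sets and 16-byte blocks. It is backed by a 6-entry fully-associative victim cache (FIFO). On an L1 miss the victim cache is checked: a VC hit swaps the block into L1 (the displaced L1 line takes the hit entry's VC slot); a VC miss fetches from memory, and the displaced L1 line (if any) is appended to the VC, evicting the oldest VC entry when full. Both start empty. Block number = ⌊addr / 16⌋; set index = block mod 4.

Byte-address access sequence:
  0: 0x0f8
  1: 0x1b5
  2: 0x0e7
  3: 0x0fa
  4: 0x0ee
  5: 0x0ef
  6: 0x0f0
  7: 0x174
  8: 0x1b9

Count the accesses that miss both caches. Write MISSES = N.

  [0] addr=0xf8 blk=15 s=3: MISS | VC []
  [1] addr=0x1b5 blk=27 s=3: MISS | VC [15]
  [2] addr=0xe7 blk=14 s=2: MISS | VC [15]
  [3] addr=0xfa blk=15 s=3: VC-HIT | VC [27]
  [4] addr=0xee blk=14 s=2: L1-HIT | VC [27]
  [5] addr=0xef blk=14 s=2: L1-HIT | VC [27]
  [6] addr=0xf0 blk=15 s=3: L1-HIT | VC [27]
  [7] addr=0x174 blk=23 s=3: MISS | VC [27, 15]
  [8] addr=0x1b9 blk=27 s=3: VC-HIT | VC [23, 15]

MISSES = 4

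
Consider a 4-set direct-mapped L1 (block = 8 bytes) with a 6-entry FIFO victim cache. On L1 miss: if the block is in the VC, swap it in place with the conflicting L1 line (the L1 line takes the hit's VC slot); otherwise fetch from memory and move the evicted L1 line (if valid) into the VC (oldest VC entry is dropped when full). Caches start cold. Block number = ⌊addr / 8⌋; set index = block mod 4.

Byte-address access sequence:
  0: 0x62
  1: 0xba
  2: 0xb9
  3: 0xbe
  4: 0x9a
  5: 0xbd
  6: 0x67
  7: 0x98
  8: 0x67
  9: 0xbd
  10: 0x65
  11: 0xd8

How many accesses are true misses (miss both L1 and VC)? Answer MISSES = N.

0: 0x62 (blk 12, set 0) → MISS  vc=[]
1: 0xba (blk 23, set 3) → MISS  vc=[]
2: 0xb9 (blk 23, set 3) → L1-HIT  vc=[]
3: 0xbe (blk 23, set 3) → L1-HIT  vc=[]
4: 0x9a (blk 19, set 3) → MISS  vc=[23]
5: 0xbd (blk 23, set 3) → VC-HIT  vc=[19]
6: 0x67 (blk 12, set 0) → L1-HIT  vc=[19]
7: 0x98 (blk 19, set 3) → VC-HIT  vc=[23]
8: 0x67 (blk 12, set 0) → L1-HIT  vc=[23]
9: 0xbd (blk 23, set 3) → VC-HIT  vc=[19]
10: 0x65 (blk 12, set 0) → L1-HIT  vc=[19]
11: 0xd8 (blk 27, set 3) → MISS  vc=[19, 23]

MISSES = 4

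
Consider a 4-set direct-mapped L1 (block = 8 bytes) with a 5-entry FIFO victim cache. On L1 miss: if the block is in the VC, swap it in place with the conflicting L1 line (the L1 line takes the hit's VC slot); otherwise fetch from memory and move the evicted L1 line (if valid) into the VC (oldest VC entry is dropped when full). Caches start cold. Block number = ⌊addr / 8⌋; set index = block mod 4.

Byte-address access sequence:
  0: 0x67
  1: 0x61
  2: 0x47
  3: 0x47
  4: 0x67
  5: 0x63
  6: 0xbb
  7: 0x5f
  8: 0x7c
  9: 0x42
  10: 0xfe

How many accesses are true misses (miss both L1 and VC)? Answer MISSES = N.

MISSES = 6

0: 0x67 (blk 12, set 0) → MISS  vc=[]
1: 0x61 (blk 12, set 0) → L1-HIT  vc=[]
2: 0x47 (blk 8, set 0) → MISS  vc=[12]
3: 0x47 (blk 8, set 0) → L1-HIT  vc=[12]
4: 0x67 (blk 12, set 0) → VC-HIT  vc=[8]
5: 0x63 (blk 12, set 0) → L1-HIT  vc=[8]
6: 0xbb (blk 23, set 3) → MISS  vc=[8]
7: 0x5f (blk 11, set 3) → MISS  vc=[8, 23]
8: 0x7c (blk 15, set 3) → MISS  vc=[8, 23, 11]
9: 0x42 (blk 8, set 0) → VC-HIT  vc=[12, 23, 11]
10: 0xfe (blk 31, set 3) → MISS  vc=[12, 23, 11, 15]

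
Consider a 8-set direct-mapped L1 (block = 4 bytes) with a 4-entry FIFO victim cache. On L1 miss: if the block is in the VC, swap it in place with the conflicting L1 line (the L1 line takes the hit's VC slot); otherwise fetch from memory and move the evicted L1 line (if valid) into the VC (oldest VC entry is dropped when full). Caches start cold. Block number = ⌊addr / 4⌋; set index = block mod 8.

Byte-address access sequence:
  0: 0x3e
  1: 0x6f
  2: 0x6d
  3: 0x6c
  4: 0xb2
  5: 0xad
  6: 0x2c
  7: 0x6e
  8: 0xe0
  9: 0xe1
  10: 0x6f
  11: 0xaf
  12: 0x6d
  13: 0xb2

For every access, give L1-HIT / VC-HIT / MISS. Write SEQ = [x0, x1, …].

0: 0x3e (blk 15, set 7) → MISS  vc=[]
1: 0x6f (blk 27, set 3) → MISS  vc=[]
2: 0x6d (blk 27, set 3) → L1-HIT  vc=[]
3: 0x6c (blk 27, set 3) → L1-HIT  vc=[]
4: 0xb2 (blk 44, set 4) → MISS  vc=[]
5: 0xad (blk 43, set 3) → MISS  vc=[27]
6: 0x2c (blk 11, set 3) → MISS  vc=[27, 43]
7: 0x6e (blk 27, set 3) → VC-HIT  vc=[11, 43]
8: 0xe0 (blk 56, set 0) → MISS  vc=[11, 43]
9: 0xe1 (blk 56, set 0) → L1-HIT  vc=[11, 43]
10: 0x6f (blk 27, set 3) → L1-HIT  vc=[11, 43]
11: 0xaf (blk 43, set 3) → VC-HIT  vc=[11, 27]
12: 0x6d (blk 27, set 3) → VC-HIT  vc=[11, 43]
13: 0xb2 (blk 44, set 4) → L1-HIT  vc=[11, 43]

SEQ = [MISS, MISS, L1-HIT, L1-HIT, MISS, MISS, MISS, VC-HIT, MISS, L1-HIT, L1-HIT, VC-HIT, VC-HIT, L1-HIT]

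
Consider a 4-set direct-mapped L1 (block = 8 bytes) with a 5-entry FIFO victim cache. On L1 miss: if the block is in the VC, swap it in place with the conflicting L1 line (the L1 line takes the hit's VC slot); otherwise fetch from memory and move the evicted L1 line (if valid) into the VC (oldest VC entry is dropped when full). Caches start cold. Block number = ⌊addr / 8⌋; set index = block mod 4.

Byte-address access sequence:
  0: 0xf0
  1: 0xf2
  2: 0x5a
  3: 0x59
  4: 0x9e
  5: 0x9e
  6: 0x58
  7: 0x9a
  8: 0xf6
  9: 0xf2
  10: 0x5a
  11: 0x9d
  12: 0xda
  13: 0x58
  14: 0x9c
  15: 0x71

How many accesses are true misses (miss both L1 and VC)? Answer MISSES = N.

MISSES = 5

  [0] addr=0xf0 blk=30 s=2: MISS | VC []
  [1] addr=0xf2 blk=30 s=2: L1-HIT | VC []
  [2] addr=0x5a blk=11 s=3: MISS | VC []
  [3] addr=0x59 blk=11 s=3: L1-HIT | VC []
  [4] addr=0x9e blk=19 s=3: MISS | VC [11]
  [5] addr=0x9e blk=19 s=3: L1-HIT | VC [11]
  [6] addr=0x58 blk=11 s=3: VC-HIT | VC [19]
  [7] addr=0x9a blk=19 s=3: VC-HIT | VC [11]
  [8] addr=0xf6 blk=30 s=2: L1-HIT | VC [11]
  [9] addr=0xf2 blk=30 s=2: L1-HIT | VC [11]
  [10] addr=0x5a blk=11 s=3: VC-HIT | VC [19]
  [11] addr=0x9d blk=19 s=3: VC-HIT | VC [11]
  [12] addr=0xda blk=27 s=3: MISS | VC [11, 19]
  [13] addr=0x58 blk=11 s=3: VC-HIT | VC [27, 19]
  [14] addr=0x9c blk=19 s=3: VC-HIT | VC [27, 11]
  [15] addr=0x71 blk=14 s=2: MISS | VC [27, 11, 30]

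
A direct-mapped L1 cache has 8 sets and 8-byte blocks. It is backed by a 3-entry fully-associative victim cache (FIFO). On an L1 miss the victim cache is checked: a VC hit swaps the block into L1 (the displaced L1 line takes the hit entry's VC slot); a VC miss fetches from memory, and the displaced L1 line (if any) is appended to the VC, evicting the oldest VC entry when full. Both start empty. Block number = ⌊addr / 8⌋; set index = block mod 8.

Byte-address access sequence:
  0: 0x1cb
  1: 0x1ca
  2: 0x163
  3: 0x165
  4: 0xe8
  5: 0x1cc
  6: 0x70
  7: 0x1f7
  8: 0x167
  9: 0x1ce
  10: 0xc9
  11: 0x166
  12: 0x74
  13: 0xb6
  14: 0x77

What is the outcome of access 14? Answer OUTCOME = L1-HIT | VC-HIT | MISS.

OUTCOME = VC-HIT

  [0] addr=0x1cb blk=57 s=1: MISS | VC []
  [1] addr=0x1ca blk=57 s=1: L1-HIT | VC []
  [2] addr=0x163 blk=44 s=4: MISS | VC []
  [3] addr=0x165 blk=44 s=4: L1-HIT | VC []
  [4] addr=0xe8 blk=29 s=5: MISS | VC []
  [5] addr=0x1cc blk=57 s=1: L1-HIT | VC []
  [6] addr=0x70 blk=14 s=6: MISS | VC []
  [7] addr=0x1f7 blk=62 s=6: MISS | VC [14]
  [8] addr=0x167 blk=44 s=4: L1-HIT | VC [14]
  [9] addr=0x1ce blk=57 s=1: L1-HIT | VC [14]
  [10] addr=0xc9 blk=25 s=1: MISS | VC [14, 57]
  [11] addr=0x166 blk=44 s=4: L1-HIT | VC [14, 57]
  [12] addr=0x74 blk=14 s=6: VC-HIT | VC [62, 57]
  [13] addr=0xb6 blk=22 s=6: MISS | VC [62, 57, 14]
  [14] addr=0x77 blk=14 s=6: VC-HIT | VC [62, 57, 22]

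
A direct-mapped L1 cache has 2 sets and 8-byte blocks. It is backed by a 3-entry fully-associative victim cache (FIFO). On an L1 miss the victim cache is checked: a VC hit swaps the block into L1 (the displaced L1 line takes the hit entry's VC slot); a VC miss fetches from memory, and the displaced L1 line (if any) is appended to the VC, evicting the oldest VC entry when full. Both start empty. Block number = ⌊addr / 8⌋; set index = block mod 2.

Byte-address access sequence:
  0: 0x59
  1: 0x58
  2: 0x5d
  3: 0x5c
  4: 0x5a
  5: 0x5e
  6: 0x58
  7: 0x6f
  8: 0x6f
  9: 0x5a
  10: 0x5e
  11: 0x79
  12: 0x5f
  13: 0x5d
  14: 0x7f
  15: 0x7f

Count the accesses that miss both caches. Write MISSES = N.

MISSES = 3

0: 0x59 (blk 11, set 1) → MISS  vc=[]
1: 0x58 (blk 11, set 1) → L1-HIT  vc=[]
2: 0x5d (blk 11, set 1) → L1-HIT  vc=[]
3: 0x5c (blk 11, set 1) → L1-HIT  vc=[]
4: 0x5a (blk 11, set 1) → L1-HIT  vc=[]
5: 0x5e (blk 11, set 1) → L1-HIT  vc=[]
6: 0x58 (blk 11, set 1) → L1-HIT  vc=[]
7: 0x6f (blk 13, set 1) → MISS  vc=[11]
8: 0x6f (blk 13, set 1) → L1-HIT  vc=[11]
9: 0x5a (blk 11, set 1) → VC-HIT  vc=[13]
10: 0x5e (blk 11, set 1) → L1-HIT  vc=[13]
11: 0x79 (blk 15, set 1) → MISS  vc=[13, 11]
12: 0x5f (blk 11, set 1) → VC-HIT  vc=[13, 15]
13: 0x5d (blk 11, set 1) → L1-HIT  vc=[13, 15]
14: 0x7f (blk 15, set 1) → VC-HIT  vc=[13, 11]
15: 0x7f (blk 15, set 1) → L1-HIT  vc=[13, 11]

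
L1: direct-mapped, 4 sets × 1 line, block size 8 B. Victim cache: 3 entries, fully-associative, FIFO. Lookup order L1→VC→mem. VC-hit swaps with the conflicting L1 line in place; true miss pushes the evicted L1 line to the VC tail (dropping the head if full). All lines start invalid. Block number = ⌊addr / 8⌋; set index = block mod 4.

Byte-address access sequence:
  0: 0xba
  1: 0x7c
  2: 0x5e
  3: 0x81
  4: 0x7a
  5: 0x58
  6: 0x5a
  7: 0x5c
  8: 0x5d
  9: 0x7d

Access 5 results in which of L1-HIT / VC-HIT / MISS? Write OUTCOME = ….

  [0] addr=0xba blk=23 s=3: MISS | VC []
  [1] addr=0x7c blk=15 s=3: MISS | VC [23]
  [2] addr=0x5e blk=11 s=3: MISS | VC [23, 15]
  [3] addr=0x81 blk=16 s=0: MISS | VC [23, 15]
  [4] addr=0x7a blk=15 s=3: VC-HIT | VC [23, 11]
  [5] addr=0x58 blk=11 s=3: VC-HIT | VC [23, 15]
  [6] addr=0x5a blk=11 s=3: L1-HIT | VC [23, 15]
  [7] addr=0x5c blk=11 s=3: L1-HIT | VC [23, 15]
  [8] addr=0x5d blk=11 s=3: L1-HIT | VC [23, 15]
  [9] addr=0x7d blk=15 s=3: VC-HIT | VC [23, 11]

OUTCOME = VC-HIT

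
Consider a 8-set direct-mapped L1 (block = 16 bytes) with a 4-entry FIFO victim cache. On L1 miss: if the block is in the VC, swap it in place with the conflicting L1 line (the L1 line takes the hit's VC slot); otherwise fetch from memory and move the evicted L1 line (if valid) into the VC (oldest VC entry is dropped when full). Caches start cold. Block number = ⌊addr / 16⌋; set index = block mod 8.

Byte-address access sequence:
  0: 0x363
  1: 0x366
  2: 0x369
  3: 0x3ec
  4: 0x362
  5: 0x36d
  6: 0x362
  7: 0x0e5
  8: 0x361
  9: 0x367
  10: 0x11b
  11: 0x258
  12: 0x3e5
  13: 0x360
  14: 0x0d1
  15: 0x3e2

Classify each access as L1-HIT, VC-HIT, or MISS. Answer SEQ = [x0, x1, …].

0: 0x363 (blk 54, set 6) → MISS  vc=[]
1: 0x366 (blk 54, set 6) → L1-HIT  vc=[]
2: 0x369 (blk 54, set 6) → L1-HIT  vc=[]
3: 0x3ec (blk 62, set 6) → MISS  vc=[54]
4: 0x362 (blk 54, set 6) → VC-HIT  vc=[62]
5: 0x36d (blk 54, set 6) → L1-HIT  vc=[62]
6: 0x362 (blk 54, set 6) → L1-HIT  vc=[62]
7: 0xe5 (blk 14, set 6) → MISS  vc=[62, 54]
8: 0x361 (blk 54, set 6) → VC-HIT  vc=[62, 14]
9: 0x367 (blk 54, set 6) → L1-HIT  vc=[62, 14]
10: 0x11b (blk 17, set 1) → MISS  vc=[62, 14]
11: 0x258 (blk 37, set 5) → MISS  vc=[62, 14]
12: 0x3e5 (blk 62, set 6) → VC-HIT  vc=[54, 14]
13: 0x360 (blk 54, set 6) → VC-HIT  vc=[62, 14]
14: 0xd1 (blk 13, set 5) → MISS  vc=[62, 14, 37]
15: 0x3e2 (blk 62, set 6) → VC-HIT  vc=[54, 14, 37]

SEQ = [MISS, L1-HIT, L1-HIT, MISS, VC-HIT, L1-HIT, L1-HIT, MISS, VC-HIT, L1-HIT, MISS, MISS, VC-HIT, VC-HIT, MISS, VC-HIT]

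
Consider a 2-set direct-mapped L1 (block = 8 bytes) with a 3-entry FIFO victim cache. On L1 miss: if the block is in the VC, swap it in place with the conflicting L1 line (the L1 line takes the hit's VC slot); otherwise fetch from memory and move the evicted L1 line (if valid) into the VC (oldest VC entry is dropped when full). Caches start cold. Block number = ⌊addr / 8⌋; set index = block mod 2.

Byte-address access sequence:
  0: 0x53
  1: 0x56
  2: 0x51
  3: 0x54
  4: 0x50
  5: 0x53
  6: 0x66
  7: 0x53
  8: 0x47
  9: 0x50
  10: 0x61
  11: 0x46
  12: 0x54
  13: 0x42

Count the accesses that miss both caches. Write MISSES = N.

0: 0x53 (blk 10, set 0) → MISS  vc=[]
1: 0x56 (blk 10, set 0) → L1-HIT  vc=[]
2: 0x51 (blk 10, set 0) → L1-HIT  vc=[]
3: 0x54 (blk 10, set 0) → L1-HIT  vc=[]
4: 0x50 (blk 10, set 0) → L1-HIT  vc=[]
5: 0x53 (blk 10, set 0) → L1-HIT  vc=[]
6: 0x66 (blk 12, set 0) → MISS  vc=[10]
7: 0x53 (blk 10, set 0) → VC-HIT  vc=[12]
8: 0x47 (blk 8, set 0) → MISS  vc=[12, 10]
9: 0x50 (blk 10, set 0) → VC-HIT  vc=[12, 8]
10: 0x61 (blk 12, set 0) → VC-HIT  vc=[10, 8]
11: 0x46 (blk 8, set 0) → VC-HIT  vc=[10, 12]
12: 0x54 (blk 10, set 0) → VC-HIT  vc=[8, 12]
13: 0x42 (blk 8, set 0) → VC-HIT  vc=[10, 12]

MISSES = 3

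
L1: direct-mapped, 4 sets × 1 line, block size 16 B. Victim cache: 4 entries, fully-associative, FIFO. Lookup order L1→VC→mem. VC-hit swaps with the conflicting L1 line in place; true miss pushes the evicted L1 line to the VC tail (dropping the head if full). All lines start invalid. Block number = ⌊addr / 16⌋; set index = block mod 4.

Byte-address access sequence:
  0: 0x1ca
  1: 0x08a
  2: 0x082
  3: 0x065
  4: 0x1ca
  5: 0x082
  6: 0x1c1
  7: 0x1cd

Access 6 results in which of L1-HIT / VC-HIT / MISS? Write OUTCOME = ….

#0 0x1ca→b28/s0 MISS; vc=[]
#1 0x8a→b8/s0 MISS; vc=[28]
#2 0x82→b8/s0 L1-HIT; vc=[28]
#3 0x65→b6/s2 MISS; vc=[28]
#4 0x1ca→b28/s0 VC-HIT; vc=[8]
#5 0x82→b8/s0 VC-HIT; vc=[28]
#6 0x1c1→b28/s0 VC-HIT; vc=[8]
#7 0x1cd→b28/s0 L1-HIT; vc=[8]

OUTCOME = VC-HIT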